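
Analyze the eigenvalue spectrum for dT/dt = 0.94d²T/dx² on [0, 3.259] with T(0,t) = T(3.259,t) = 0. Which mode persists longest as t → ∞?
Eigenvalues: λₙ = 0.94n²π²/3.259².
First three modes:
  n=1: λ₁ = 0.94π²/3.259² ≈ 0.873
  n=2: λ₂ = 3.76π²/3.259² ≈ 3.494 (4× faster decay)
  n=3: λ₃ = 8.46π²/3.259² ≈ 7.861 (9× faster decay)
As t → ∞, higher modes decay exponentially faster. The n=1 mode dominates: T ~ c₁ sin(πx/3.259) e^{-λ₁t}.
Decay rate: λ₁ = 0.94π²/3.259² ≈ 0.873.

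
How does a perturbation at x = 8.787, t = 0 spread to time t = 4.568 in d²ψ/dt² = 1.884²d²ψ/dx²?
Domain of influence: [0.180888, 17.393112]. Data at x = 8.787 spreads outward at speed 1.884.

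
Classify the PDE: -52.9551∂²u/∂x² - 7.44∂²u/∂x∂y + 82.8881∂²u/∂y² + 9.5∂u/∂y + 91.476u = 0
A = -52.9551, B = -7.44, C = 82.8881. Discriminant B² - 4AC = 17612.74409724. Since 17612.74409724 > 0, hyperbolic.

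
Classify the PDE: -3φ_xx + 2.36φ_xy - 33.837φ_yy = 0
A = -3, B = 2.36, C = -33.837. Discriminant B² - 4AC = -400.4744. Since -400.4744 < 0, elliptic.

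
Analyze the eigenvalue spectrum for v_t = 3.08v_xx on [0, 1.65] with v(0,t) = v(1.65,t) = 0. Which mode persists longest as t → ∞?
Eigenvalues: λₙ = 3.08n²π²/1.65².
First three modes:
  n=1: λ₁ = 3.08π²/1.65² ≈ 11.166
  n=2: λ₂ = 12.32π²/1.65² ≈ 44.662 (4× faster decay)
  n=3: λ₃ = 27.72π²/1.65² ≈ 100.491 (9× faster decay)
As t → ∞, higher modes decay exponentially faster. The n=1 mode dominates: v ~ c₁ sin(πx/1.65) e^{-λ₁t}.
Decay rate: λ₁ = 3.08π²/1.65² ≈ 11.166.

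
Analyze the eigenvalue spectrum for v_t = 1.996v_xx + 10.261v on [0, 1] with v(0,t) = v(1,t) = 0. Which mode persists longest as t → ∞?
Eigenvalues: λₙ = 1.996n²π²/1² - 10.261.
First three modes:
  n=1: λ₁ = 1.996π² - 10.261 ≈ 9.439
  n=2: λ₂ = 7.984π² - 10.261 ≈ 68.538
  n=3: λ₃ = 17.964π² - 10.261 ≈ 167.037
Since 1.996π² ≈ 19.7 > 10.261, all λₙ > 0.
The n=1 mode decays slowest → dominates as t → ∞.
Asymptotic: v ~ c₁ sin(πx/1) e^{-λ₁t} with decay rate λ₁ ≈ 9.439.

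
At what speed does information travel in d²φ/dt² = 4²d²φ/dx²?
Speed = 4. Information travels along characteristics x = x₀ ± 4t.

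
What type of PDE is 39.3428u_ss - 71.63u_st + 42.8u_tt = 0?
With A = 39.3428, B = -71.63, C = 42.8, the discriminant is -1604.63046. This is an elliptic PDE.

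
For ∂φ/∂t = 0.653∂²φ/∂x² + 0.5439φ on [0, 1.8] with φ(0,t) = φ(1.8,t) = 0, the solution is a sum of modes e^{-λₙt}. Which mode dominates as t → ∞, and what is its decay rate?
Eigenvalues: λₙ = 0.653n²π²/1.8² - 0.5439.
First three modes:
  n=1: λ₁ = 0.653π²/1.8² - 0.5439 ≈ 1.445
  n=2: λ₂ = 2.612π²/1.8² - 0.5439 ≈ 7.413
  n=3: λ₃ = 5.877π²/1.8² - 0.5439 ≈ 17.358
Since 0.653π²/1.8² ≈ 1.989 > 0.5439, all λₙ > 0.
The n=1 mode decays slowest → dominates as t → ∞.
Asymptotic: φ ~ c₁ sin(πx/1.8) e^{-λ₁t} with decay rate λ₁ ≈ 1.445.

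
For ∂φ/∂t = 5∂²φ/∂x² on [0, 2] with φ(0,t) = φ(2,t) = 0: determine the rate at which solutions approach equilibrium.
Eigenvalues: λₙ = 5n²π²/2².
First three modes:
  n=1: λ₁ = 5π²/2² ≈ 12.337
  n=2: λ₂ = 20π²/2² ≈ 49.348 (4× faster decay)
  n=3: λ₃ = 45π²/2² ≈ 111.033 (9× faster decay)
As t → ∞, higher modes decay exponentially faster. The n=1 mode dominates: φ ~ c₁ sin(πx/2) e^{-λ₁t}.
Decay rate: λ₁ = 5π²/2² ≈ 12.337.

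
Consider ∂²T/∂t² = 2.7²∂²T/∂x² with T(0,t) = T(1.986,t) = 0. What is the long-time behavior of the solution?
As t → ∞, T oscillates (no decay). Energy is conserved; the solution oscillates indefinitely as standing waves.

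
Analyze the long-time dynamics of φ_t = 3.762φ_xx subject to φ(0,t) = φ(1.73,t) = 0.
Long-time behavior: φ → 0. Heat diffuses out through both boundaries.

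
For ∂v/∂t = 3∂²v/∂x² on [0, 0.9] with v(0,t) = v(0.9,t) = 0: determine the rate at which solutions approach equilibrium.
Eigenvalues: λₙ = 3n²π²/0.9².
First three modes:
  n=1: λ₁ = 3π²/0.9² ≈ 36.554
  n=2: λ₂ = 12π²/0.9² ≈ 146.216 (4× faster decay)
  n=3: λ₃ = 27π²/0.9² ≈ 328.987 (9× faster decay)
As t → ∞, higher modes decay exponentially faster. The n=1 mode dominates: v ~ c₁ sin(πx/0.9) e^{-λ₁t}.
Decay rate: λ₁ = 3π²/0.9² ≈ 36.554.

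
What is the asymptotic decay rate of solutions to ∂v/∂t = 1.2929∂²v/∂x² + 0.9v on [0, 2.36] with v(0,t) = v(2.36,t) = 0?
Eigenvalues: λₙ = 1.2929n²π²/2.36² - 0.9.
First three modes:
  n=1: λ₁ = 1.2929π²/2.36² - 0.9 ≈ 1.391
  n=2: λ₂ = 5.1716π²/2.36² - 0.9 ≈ 8.264
  n=3: λ₃ = 11.6361π²/2.36² - 0.9 ≈ 19.72
Since 1.2929π²/2.36² ≈ 2.291 > 0.9, all λₙ > 0.
The n=1 mode decays slowest → dominates as t → ∞.
Asymptotic: v ~ c₁ sin(πx/2.36) e^{-λ₁t} with decay rate λ₁ ≈ 1.391.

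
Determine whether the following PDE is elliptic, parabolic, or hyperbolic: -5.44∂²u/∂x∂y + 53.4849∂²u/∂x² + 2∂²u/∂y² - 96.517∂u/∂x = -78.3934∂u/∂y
Rewriting in standard form: 53.4849∂²u/∂x² - 5.44∂²u/∂x∂y + 2∂²u/∂y² - 96.517∂u/∂x + 78.3934∂u/∂y = 0. Coefficients: A = 53.4849, B = -5.44, C = 2. B² - 4AC = -398.2856, which is negative, so the equation is elliptic.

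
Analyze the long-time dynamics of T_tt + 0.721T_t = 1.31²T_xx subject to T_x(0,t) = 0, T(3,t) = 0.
Long-time behavior: T → 0. Damping (γ=0.721) dissipates energy; oscillations decay exponentially.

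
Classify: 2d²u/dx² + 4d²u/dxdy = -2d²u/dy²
Rewriting in standard form: 2d²u/dx² + 4d²u/dxdy + 2d²u/dy² = 0. Parabolic (discriminant = 0).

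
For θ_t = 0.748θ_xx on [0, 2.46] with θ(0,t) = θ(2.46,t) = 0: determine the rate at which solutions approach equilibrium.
Eigenvalues: λₙ = 0.748n²π²/2.46².
First three modes:
  n=1: λ₁ = 0.748π²/2.46² ≈ 1.22
  n=2: λ₂ = 2.992π²/2.46² ≈ 4.88 (4× faster decay)
  n=3: λ₃ = 6.732π²/2.46² ≈ 10.979 (9× faster decay)
As t → ∞, higher modes decay exponentially faster. The n=1 mode dominates: θ ~ c₁ sin(πx/2.46) e^{-λ₁t}.
Decay rate: λ₁ = 0.748π²/2.46² ≈ 1.22.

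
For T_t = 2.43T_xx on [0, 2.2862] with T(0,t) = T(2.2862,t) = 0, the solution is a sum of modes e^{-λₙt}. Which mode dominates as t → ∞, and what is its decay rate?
Eigenvalues: λₙ = 2.43n²π²/2.2862².
First three modes:
  n=1: λ₁ = 2.43π²/2.2862² ≈ 4.589
  n=2: λ₂ = 9.72π²/2.2862² ≈ 18.354 (4× faster decay)
  n=3: λ₃ = 21.87π²/2.2862² ≈ 41.297 (9× faster decay)
As t → ∞, higher modes decay exponentially faster. The n=1 mode dominates: T ~ c₁ sin(πx/2.2862) e^{-λ₁t}.
Decay rate: λ₁ = 2.43π²/2.2862² ≈ 4.589.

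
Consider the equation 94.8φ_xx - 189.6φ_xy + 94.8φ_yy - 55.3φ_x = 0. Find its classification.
Parabolic. (A = 94.8, B = -189.6, C = 94.8 gives B² - 4AC = 0.)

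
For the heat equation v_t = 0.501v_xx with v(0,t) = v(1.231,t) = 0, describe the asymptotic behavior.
v → 0. Heat diffuses out through both boundaries.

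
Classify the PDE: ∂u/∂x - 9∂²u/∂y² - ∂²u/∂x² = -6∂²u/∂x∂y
Rewriting in standard form: -∂²u/∂x² + 6∂²u/∂x∂y - 9∂²u/∂y² + ∂u/∂x = 0. A = -1, B = 6, C = -9. Discriminant B² - 4AC = 0. Since 0 = 0, parabolic.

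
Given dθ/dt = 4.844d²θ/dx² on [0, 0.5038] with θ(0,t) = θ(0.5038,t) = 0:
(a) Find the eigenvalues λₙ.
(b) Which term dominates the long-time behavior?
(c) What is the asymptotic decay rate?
Eigenvalues: λₙ = 4.844n²π²/0.5038².
First three modes:
  n=1: λ₁ = 4.844π²/0.5038² ≈ 188.36
  n=2: λ₂ = 19.376π²/0.5038² ≈ 753.438 (4× faster decay)
  n=3: λ₃ = 43.596π²/0.5038² ≈ 1695.236 (9× faster decay)
As t → ∞, higher modes decay exponentially faster. The n=1 mode dominates: θ ~ c₁ sin(πx/0.5038) e^{-λ₁t}.
Decay rate: λ₁ = 4.844π²/0.5038² ≈ 188.36.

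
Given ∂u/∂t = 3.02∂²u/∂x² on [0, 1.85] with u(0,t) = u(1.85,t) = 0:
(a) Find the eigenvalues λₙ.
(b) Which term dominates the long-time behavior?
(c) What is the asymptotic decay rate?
Eigenvalues: λₙ = 3.02n²π²/1.85².
First three modes:
  n=1: λ₁ = 3.02π²/1.85² ≈ 8.709
  n=2: λ₂ = 12.08π²/1.85² ≈ 34.836 (4× faster decay)
  n=3: λ₃ = 27.18π²/1.85² ≈ 78.38 (9× faster decay)
As t → ∞, higher modes decay exponentially faster. The n=1 mode dominates: u ~ c₁ sin(πx/1.85) e^{-λ₁t}.
Decay rate: λ₁ = 3.02π²/1.85² ≈ 8.709.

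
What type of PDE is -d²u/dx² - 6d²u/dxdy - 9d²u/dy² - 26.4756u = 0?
With A = -1, B = -6, C = -9, the discriminant is 0. This is a parabolic PDE.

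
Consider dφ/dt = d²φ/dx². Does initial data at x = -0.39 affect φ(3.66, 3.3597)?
Yes, for any finite x. The heat equation has infinite propagation speed, so all initial data affects all points at any t > 0.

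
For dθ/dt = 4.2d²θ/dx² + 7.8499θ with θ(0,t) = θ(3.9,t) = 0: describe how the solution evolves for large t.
θ grows unboundedly. Reaction dominates diffusion (r=7.8499 > κπ²/L²≈2.73); solution grows exponentially.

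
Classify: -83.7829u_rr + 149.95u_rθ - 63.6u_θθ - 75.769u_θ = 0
Hyperbolic (discriminant = 1170.63274).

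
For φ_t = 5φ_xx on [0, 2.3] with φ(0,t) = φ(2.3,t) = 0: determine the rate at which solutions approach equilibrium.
Eigenvalues: λₙ = 5n²π²/2.3².
First three modes:
  n=1: λ₁ = 5π²/2.3² ≈ 9.329
  n=2: λ₂ = 20π²/2.3² ≈ 37.314 (4× faster decay)
  n=3: λ₃ = 45π²/2.3² ≈ 83.957 (9× faster decay)
As t → ∞, higher modes decay exponentially faster. The n=1 mode dominates: φ ~ c₁ sin(πx/2.3) e^{-λ₁t}.
Decay rate: λ₁ = 5π²/2.3² ≈ 9.329.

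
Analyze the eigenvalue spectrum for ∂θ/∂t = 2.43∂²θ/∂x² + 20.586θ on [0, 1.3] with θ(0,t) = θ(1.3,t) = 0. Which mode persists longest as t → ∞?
Eigenvalues: λₙ = 2.43n²π²/1.3² - 20.586.
First three modes:
  n=1: λ₁ = 2.43π²/1.3² - 20.586 ≈ -6.395
  n=2: λ₂ = 9.72π²/1.3² - 20.586 ≈ 36.179
  n=3: λ₃ = 21.87π²/1.3² - 20.586 ≈ 107.135
Since 2.43π²/1.3² ≈ 14.191 < 20.586, λ₁ < 0.
The n=1 mode grows fastest (−λₙ is largest for n=1) → dominates.
Asymptotic: θ ~ c₁ sin(πx/1.3) e^{6.395t} (exponential growth at rate −λ₁ ≈ 6.395).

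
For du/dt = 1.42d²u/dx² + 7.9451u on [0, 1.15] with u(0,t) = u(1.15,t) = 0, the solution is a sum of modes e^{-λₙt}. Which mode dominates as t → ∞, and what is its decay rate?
Eigenvalues: λₙ = 1.42n²π²/1.15² - 7.9451.
First three modes:
  n=1: λ₁ = 1.42π²/1.15² - 7.9451 ≈ 2.652
  n=2: λ₂ = 5.68π²/1.15² - 7.9451 ≈ 34.444
  n=3: λ₃ = 12.78π²/1.15² - 7.9451 ≈ 87.43
Since 1.42π²/1.15² ≈ 10.597 > 7.9451, all λₙ > 0.
The n=1 mode decays slowest → dominates as t → ∞.
Asymptotic: u ~ c₁ sin(πx/1.15) e^{-λ₁t} with decay rate λ₁ ≈ 2.652.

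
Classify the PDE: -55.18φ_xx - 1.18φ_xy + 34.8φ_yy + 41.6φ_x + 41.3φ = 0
A = -55.18, B = -1.18, C = 34.8. Discriminant B² - 4AC = 7682.4484. Since 7682.4484 > 0, hyperbolic.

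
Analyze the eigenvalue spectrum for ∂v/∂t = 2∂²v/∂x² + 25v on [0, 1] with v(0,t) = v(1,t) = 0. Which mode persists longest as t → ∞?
Eigenvalues: λₙ = 2n²π²/1² - 25.
First three modes:
  n=1: λ₁ = 2π² - 25 ≈ -5.261
  n=2: λ₂ = 8π² - 25 ≈ 53.957
  n=3: λ₃ = 18π² - 25 ≈ 152.653
Since 2π² ≈ 19.739 < 25, λ₁ < 0.
The n=1 mode grows fastest (−λₙ is largest for n=1) → dominates.
Asymptotic: v ~ c₁ sin(πx/1) e^{5.261t} (exponential growth at rate −λ₁ ≈ 5.261).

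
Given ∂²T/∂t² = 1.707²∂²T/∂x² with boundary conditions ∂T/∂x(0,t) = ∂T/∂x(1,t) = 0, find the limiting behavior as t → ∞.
T oscillates about a mean that drifts linearly in t (generically unbounded; no decay). There is no damping, so the nonconstant modes persist as standing waves (energy conserved, no decay). But with Neumann conditions at both ends the constant mode has eigenvalue 0: the spatial mean M(t) of T satisfies M'' = 0, so M(t) = M(0) + M'(0)·t. Unless the initial velocity has zero mean (∫T_t(x,0)dx = 0), the solution grows linearly in t (unbounded, though not exponentially); if it does have zero mean, the solution stays bounded and simply oscillates.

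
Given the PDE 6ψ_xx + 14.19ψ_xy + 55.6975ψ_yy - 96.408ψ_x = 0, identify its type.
The second-order coefficients are A = 6, B = 14.19, C = 55.6975. Since B² - 4AC = -1135.3839 < 0, this is an elliptic PDE.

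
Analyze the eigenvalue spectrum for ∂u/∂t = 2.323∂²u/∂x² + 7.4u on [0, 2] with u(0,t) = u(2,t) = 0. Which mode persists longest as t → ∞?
Eigenvalues: λₙ = 2.323n²π²/2² - 7.4.
First three modes:
  n=1: λ₁ = 2.323π²/2² - 7.4 ≈ -1.668
  n=2: λ₂ = 9.292π²/2² - 7.4 ≈ 15.527
  n=3: λ₃ = 20.907π²/2² - 7.4 ≈ 44.186
Since 2.323π²/2² ≈ 5.732 < 7.4, λ₁ < 0.
The n=1 mode grows fastest (−λₙ is largest for n=1) → dominates.
Asymptotic: u ~ c₁ sin(πx/2) e^{1.668t} (exponential growth at rate −λ₁ ≈ 1.668).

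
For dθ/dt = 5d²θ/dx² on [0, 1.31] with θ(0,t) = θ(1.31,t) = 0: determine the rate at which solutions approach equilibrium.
Eigenvalues: λₙ = 5n²π²/1.31².
First three modes:
  n=1: λ₁ = 5π²/1.31² ≈ 28.756
  n=2: λ₂ = 20π²/1.31² ≈ 115.024 (4× faster decay)
  n=3: λ₃ = 45π²/1.31² ≈ 258.803 (9× faster decay)
As t → ∞, higher modes decay exponentially faster. The n=1 mode dominates: θ ~ c₁ sin(πx/1.31) e^{-λ₁t}.
Decay rate: λ₁ = 5π²/1.31² ≈ 28.756.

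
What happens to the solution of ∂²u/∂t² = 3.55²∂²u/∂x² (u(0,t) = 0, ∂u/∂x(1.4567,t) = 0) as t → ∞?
u oscillates (no decay). Energy is conserved; the solution oscillates indefinitely as standing waves.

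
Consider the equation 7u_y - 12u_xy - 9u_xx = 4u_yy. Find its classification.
Rewriting in standard form: -9u_xx - 12u_xy - 4u_yy + 7u_y = 0. Parabolic. (A = -9, B = -12, C = -4 gives B² - 4AC = 0.)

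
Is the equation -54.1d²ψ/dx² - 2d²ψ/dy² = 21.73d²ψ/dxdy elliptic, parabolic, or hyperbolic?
Rewriting in standard form: -54.1d²ψ/dx² - 21.73d²ψ/dxdy - 2d²ψ/dy² = 0. Computing B² - 4AC with A = -54.1, B = -21.73, C = -2: discriminant = 39.3929 (positive). Answer: hyperbolic.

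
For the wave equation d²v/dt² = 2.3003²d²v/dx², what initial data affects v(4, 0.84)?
Domain of dependence: [2.067748, 5.932252]. Signals travel at speed 2.3003, so data within |x - 4| ≤ 2.3003·0.84 = 1.932252 can reach the point.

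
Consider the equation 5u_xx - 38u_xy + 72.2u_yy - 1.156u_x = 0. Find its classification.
Parabolic. (A = 5, B = -38, C = 72.2 gives B² - 4AC = 0.)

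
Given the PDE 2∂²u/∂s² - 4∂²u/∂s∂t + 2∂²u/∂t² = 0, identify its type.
The second-order coefficients are A = 2, B = -4, C = 2. Since B² - 4AC = 0 = 0, this is a parabolic PDE.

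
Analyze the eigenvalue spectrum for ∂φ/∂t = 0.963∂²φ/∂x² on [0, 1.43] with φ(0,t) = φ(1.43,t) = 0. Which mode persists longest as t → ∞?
Eigenvalues: λₙ = 0.963n²π²/1.43².
First three modes:
  n=1: λ₁ = 0.963π²/1.43² ≈ 4.648
  n=2: λ₂ = 3.852π²/1.43² ≈ 18.591 (4× faster decay)
  n=3: λ₃ = 8.667π²/1.43² ≈ 41.831 (9× faster decay)
As t → ∞, higher modes decay exponentially faster. The n=1 mode dominates: φ ~ c₁ sin(πx/1.43) e^{-λ₁t}.
Decay rate: λ₁ = 0.963π²/1.43² ≈ 4.648.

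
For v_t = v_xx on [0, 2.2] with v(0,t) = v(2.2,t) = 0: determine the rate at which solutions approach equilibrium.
Eigenvalues: λₙ = n²π²/2.2².
First three modes:
  n=1: λ₁ = π²/2.2² ≈ 2.039
  n=2: λ₂ = 4π²/2.2² ≈ 8.157 (4× faster decay)
  n=3: λ₃ = 9π²/2.2² ≈ 18.353 (9× faster decay)
As t → ∞, higher modes decay exponentially faster. The n=1 mode dominates: v ~ c₁ sin(πx/2.2) e^{-λ₁t}.
Decay rate: λ₁ = π²/2.2² ≈ 2.039.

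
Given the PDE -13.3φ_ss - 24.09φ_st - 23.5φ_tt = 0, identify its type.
The second-order coefficients are A = -13.3, B = -24.09, C = -23.5. Since B² - 4AC = -669.8719 < 0, this is an elliptic PDE.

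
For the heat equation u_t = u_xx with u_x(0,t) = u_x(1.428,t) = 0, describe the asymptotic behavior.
u → constant (steady state). Heat is conserved (no flux at boundaries); solution approaches the spatial average.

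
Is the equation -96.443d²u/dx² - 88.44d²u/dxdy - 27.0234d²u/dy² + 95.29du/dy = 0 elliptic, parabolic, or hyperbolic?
Computing B² - 4AC with A = -96.443, B = -88.44, C = -27.0234: discriminant = -2603.2374648 (negative). Answer: elliptic.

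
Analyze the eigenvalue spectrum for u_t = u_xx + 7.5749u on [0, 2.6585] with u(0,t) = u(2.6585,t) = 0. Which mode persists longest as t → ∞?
Eigenvalues: λₙ = n²π²/2.6585² - 7.5749.
First three modes:
  n=1: λ₁ = π²/2.6585² - 7.5749 ≈ -6.178
  n=2: λ₂ = 4π²/2.6585² - 7.5749 ≈ -1.989
  n=3: λ₃ = 9π²/2.6585² - 7.5749 ≈ 4.993
Since π²/2.6585² ≈ 1.396 < 7.5749, λ₁ < 0.
The n=1 mode grows fastest (−λₙ is largest for n=1) → dominates.
Asymptotic: u ~ c₁ sin(πx/2.6585) e^{6.178t} (exponential growth at rate −λ₁ ≈ 6.178).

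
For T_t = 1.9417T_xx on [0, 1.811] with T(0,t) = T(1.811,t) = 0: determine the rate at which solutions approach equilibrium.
Eigenvalues: λₙ = 1.9417n²π²/1.811².
First three modes:
  n=1: λ₁ = 1.9417π²/1.811² ≈ 5.843
  n=2: λ₂ = 7.7668π²/1.811² ≈ 23.372 (4× faster decay)
  n=3: λ₃ = 17.4753π²/1.811² ≈ 52.588 (9× faster decay)
As t → ∞, higher modes decay exponentially faster. The n=1 mode dominates: T ~ c₁ sin(πx/1.811) e^{-λ₁t}.
Decay rate: λ₁ = 1.9417π²/1.811² ≈ 5.843.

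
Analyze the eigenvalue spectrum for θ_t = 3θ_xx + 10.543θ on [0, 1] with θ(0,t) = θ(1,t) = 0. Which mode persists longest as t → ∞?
Eigenvalues: λₙ = 3n²π²/1² - 10.543.
First three modes:
  n=1: λ₁ = 3π² - 10.543 ≈ 19.066
  n=2: λ₂ = 12π² - 10.543 ≈ 107.892
  n=3: λ₃ = 27π² - 10.543 ≈ 255.936
Since 3π² ≈ 29.609 > 10.543, all λₙ > 0.
The n=1 mode decays slowest → dominates as t → ∞.
Asymptotic: θ ~ c₁ sin(πx/1) e^{-λ₁t} with decay rate λ₁ ≈ 19.066.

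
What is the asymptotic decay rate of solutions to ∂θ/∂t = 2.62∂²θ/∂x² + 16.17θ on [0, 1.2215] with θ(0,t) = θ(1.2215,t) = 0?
Eigenvalues: λₙ = 2.62n²π²/1.2215² - 16.17.
First three modes:
  n=1: λ₁ = 2.62π²/1.2215² - 16.17 ≈ 1.161
  n=2: λ₂ = 10.48π²/1.2215² - 16.17 ≈ 53.152
  n=3: λ₃ = 23.58π²/1.2215² - 16.17 ≈ 139.806
Since 2.62π²/1.2215² ≈ 17.331 > 16.17, all λₙ > 0.
The n=1 mode decays slowest → dominates as t → ∞.
Asymptotic: θ ~ c₁ sin(πx/1.2215) e^{-λ₁t} with decay rate λ₁ ≈ 1.161.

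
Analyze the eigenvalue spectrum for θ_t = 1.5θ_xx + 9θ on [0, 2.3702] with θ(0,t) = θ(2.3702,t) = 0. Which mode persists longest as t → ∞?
Eigenvalues: λₙ = 1.5n²π²/2.3702² - 9.
First three modes:
  n=1: λ₁ = 1.5π²/2.3702² - 9 ≈ -6.365
  n=2: λ₂ = 6π²/2.3702² - 9 ≈ 1.541
  n=3: λ₃ = 13.5π²/2.3702² - 9 ≈ 14.717
Since 1.5π²/2.3702² ≈ 2.635 < 9, λ₁ < 0.
The n=1 mode grows fastest (−λₙ is largest for n=1) → dominates.
Asymptotic: θ ~ c₁ sin(πx/2.3702) e^{6.365t} (exponential growth at rate −λ₁ ≈ 6.365).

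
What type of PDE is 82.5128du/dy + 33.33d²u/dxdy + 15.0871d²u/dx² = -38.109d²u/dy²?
Rewriting in standard form: 15.0871d²u/dx² + 33.33d²u/dxdy + 38.109d²u/dy² + 82.5128du/dy = 0. With A = 15.0871, B = 33.33, C = 38.109, the discriminant is -1188.9282756. This is an elliptic PDE.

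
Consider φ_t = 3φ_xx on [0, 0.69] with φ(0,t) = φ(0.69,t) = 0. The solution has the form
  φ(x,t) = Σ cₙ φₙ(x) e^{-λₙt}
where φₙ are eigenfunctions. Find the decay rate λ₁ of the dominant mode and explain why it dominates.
Eigenvalues: λₙ = 3n²π²/0.69².
First three modes:
  n=1: λ₁ = 3π²/0.69² ≈ 62.19
  n=2: λ₂ = 12π²/0.69² ≈ 248.761 (4× faster decay)
  n=3: λ₃ = 27π²/0.69² ≈ 559.713 (9× faster decay)
As t → ∞, higher modes decay exponentially faster. The n=1 mode dominates: φ ~ c₁ sin(πx/0.69) e^{-λ₁t}.
Decay rate: λ₁ = 3π²/0.69² ≈ 62.19.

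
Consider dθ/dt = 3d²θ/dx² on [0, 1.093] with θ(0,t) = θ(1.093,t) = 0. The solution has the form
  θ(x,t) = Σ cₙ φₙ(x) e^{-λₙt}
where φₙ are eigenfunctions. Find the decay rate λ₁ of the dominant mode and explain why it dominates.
Eigenvalues: λₙ = 3n²π²/1.093².
First three modes:
  n=1: λ₁ = 3π²/1.093² ≈ 24.785
  n=2: λ₂ = 12π²/1.093² ≈ 99.138 (4× faster decay)
  n=3: λ₃ = 27π²/1.093² ≈ 223.061 (9× faster decay)
As t → ∞, higher modes decay exponentially faster. The n=1 mode dominates: θ ~ c₁ sin(πx/1.093) e^{-λ₁t}.
Decay rate: λ₁ = 3π²/1.093² ≈ 24.785.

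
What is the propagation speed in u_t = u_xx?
Infinite. The heat equation is parabolic, not hyperbolic, so disturbances propagate instantly.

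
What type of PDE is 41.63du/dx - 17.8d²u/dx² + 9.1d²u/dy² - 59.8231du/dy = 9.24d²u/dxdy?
Rewriting in standard form: -17.8d²u/dx² - 9.24d²u/dxdy + 9.1d²u/dy² + 41.63du/dx - 59.8231du/dy = 0. With A = -17.8, B = -9.24, C = 9.1, the discriminant is 733.2976. This is a hyperbolic PDE.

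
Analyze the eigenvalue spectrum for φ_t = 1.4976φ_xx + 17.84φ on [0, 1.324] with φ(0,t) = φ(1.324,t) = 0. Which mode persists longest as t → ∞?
Eigenvalues: λₙ = 1.4976n²π²/1.324² - 17.84.
First three modes:
  n=1: λ₁ = 1.4976π²/1.324² - 17.84 ≈ -9.408
  n=2: λ₂ = 5.9904π²/1.324² - 17.84 ≈ 15.887
  n=3: λ₃ = 13.4784π²/1.324² - 17.84 ≈ 58.046
Since 1.4976π²/1.324² ≈ 8.432 < 17.84, λ₁ < 0.
The n=1 mode grows fastest (−λₙ is largest for n=1) → dominates.
Asymptotic: φ ~ c₁ sin(πx/1.324) e^{9.408t} (exponential growth at rate −λ₁ ≈ 9.408).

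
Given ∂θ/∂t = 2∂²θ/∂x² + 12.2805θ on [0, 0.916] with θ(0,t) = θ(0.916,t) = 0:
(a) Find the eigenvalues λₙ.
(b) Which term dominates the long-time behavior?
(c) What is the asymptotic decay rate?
Eigenvalues: λₙ = 2n²π²/0.916² - 12.2805.
First three modes:
  n=1: λ₁ = 2π²/0.916² - 12.2805 ≈ 11.245
  n=2: λ₂ = 8π²/0.916² - 12.2805 ≈ 81.821
  n=3: λ₃ = 18π²/0.916² - 12.2805 ≈ 199.449
Since 2π²/0.916² ≈ 23.525 > 12.2805, all λₙ > 0.
The n=1 mode decays slowest → dominates as t → ∞.
Asymptotic: θ ~ c₁ sin(πx/0.916) e^{-λ₁t} with decay rate λ₁ ≈ 11.245.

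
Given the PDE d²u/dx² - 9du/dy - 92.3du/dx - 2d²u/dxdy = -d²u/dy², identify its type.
Rewriting in standard form: d²u/dx² - 2d²u/dxdy + d²u/dy² - 92.3du/dx - 9du/dy = 0. The second-order coefficients are A = 1, B = -2, C = 1. Since B² - 4AC = 0 = 0, this is a parabolic PDE.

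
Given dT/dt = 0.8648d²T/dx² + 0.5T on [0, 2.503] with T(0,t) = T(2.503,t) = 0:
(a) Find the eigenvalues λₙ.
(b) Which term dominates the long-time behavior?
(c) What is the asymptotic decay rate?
Eigenvalues: λₙ = 0.8648n²π²/2.503² - 0.5.
First three modes:
  n=1: λ₁ = 0.8648π²/2.503² - 0.5 ≈ 0.862
  n=2: λ₂ = 3.4592π²/2.503² - 0.5 ≈ 4.949
  n=3: λ₃ = 7.7832π²/2.503² - 0.5 ≈ 11.761
Since 0.8648π²/2.503² ≈ 1.362 > 0.5, all λₙ > 0.
The n=1 mode decays slowest → dominates as t → ∞.
Asymptotic: T ~ c₁ sin(πx/2.503) e^{-λ₁t} with decay rate λ₁ ≈ 0.862.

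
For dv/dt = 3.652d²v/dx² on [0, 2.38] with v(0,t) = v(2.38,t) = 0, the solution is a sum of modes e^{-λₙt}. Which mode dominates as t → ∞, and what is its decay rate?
Eigenvalues: λₙ = 3.652n²π²/2.38².
First three modes:
  n=1: λ₁ = 3.652π²/2.38² ≈ 6.363
  n=2: λ₂ = 14.608π²/2.38² ≈ 25.453 (4× faster decay)
  n=3: λ₃ = 32.868π²/2.38² ≈ 57.269 (9× faster decay)
As t → ∞, higher modes decay exponentially faster. The n=1 mode dominates: v ~ c₁ sin(πx/2.38) e^{-λ₁t}.
Decay rate: λ₁ = 3.652π²/2.38² ≈ 6.363.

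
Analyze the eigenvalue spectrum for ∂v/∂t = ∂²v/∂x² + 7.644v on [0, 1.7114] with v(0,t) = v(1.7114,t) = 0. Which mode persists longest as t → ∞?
Eigenvalues: λₙ = n²π²/1.7114² - 7.644.
First three modes:
  n=1: λ₁ = π²/1.7114² - 7.644 ≈ -4.274
  n=2: λ₂ = 4π²/1.7114² - 7.644 ≈ 5.835
  n=3: λ₃ = 9π²/1.7114² - 7.644 ≈ 22.684
Since π²/1.7114² ≈ 3.37 < 7.644, λ₁ < 0.
The n=1 mode grows fastest (−λₙ is largest for n=1) → dominates.
Asymptotic: v ~ c₁ sin(πx/1.7114) e^{4.274t} (exponential growth at rate −λ₁ ≈ 4.274).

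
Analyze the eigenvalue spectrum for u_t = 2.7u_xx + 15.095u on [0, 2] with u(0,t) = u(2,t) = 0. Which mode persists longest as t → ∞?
Eigenvalues: λₙ = 2.7n²π²/2² - 15.095.
First three modes:
  n=1: λ₁ = 2.7π²/2² - 15.095 ≈ -8.433
  n=2: λ₂ = 10.8π²/2² - 15.095 ≈ 11.553
  n=3: λ₃ = 24.3π²/2² - 15.095 ≈ 44.863
Since 2.7π²/2² ≈ 6.662 < 15.095, λ₁ < 0.
The n=1 mode grows fastest (−λₙ is largest for n=1) → dominates.
Asymptotic: u ~ c₁ sin(πx/2) e^{8.433t} (exponential growth at rate −λ₁ ≈ 8.433).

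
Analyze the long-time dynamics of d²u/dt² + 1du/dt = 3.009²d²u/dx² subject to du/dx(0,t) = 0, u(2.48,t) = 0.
Long-time behavior: u → 0. Damping (γ=1) dissipates energy; oscillations decay exponentially.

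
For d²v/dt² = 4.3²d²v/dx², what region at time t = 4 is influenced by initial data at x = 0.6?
Domain of influence: [-16.6, 17.8]. Data at x = 0.6 spreads outward at speed 4.3.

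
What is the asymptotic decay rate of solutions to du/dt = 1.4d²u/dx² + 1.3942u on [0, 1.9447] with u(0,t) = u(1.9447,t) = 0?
Eigenvalues: λₙ = 1.4n²π²/1.9447² - 1.3942.
First three modes:
  n=1: λ₁ = 1.4π²/1.9447² - 1.3942 ≈ 2.259
  n=2: λ₂ = 5.6π²/1.9447² - 1.3942 ≈ 13.22
  n=3: λ₃ = 12.6π²/1.9447² - 1.3942 ≈ 31.488
Since 1.4π²/1.9447² ≈ 3.654 > 1.3942, all λₙ > 0.
The n=1 mode decays slowest → dominates as t → ∞.
Asymptotic: u ~ c₁ sin(πx/1.9447) e^{-λ₁t} with decay rate λ₁ ≈ 2.259.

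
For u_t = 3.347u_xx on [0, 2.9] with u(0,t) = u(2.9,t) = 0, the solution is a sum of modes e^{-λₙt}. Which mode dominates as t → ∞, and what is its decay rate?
Eigenvalues: λₙ = 3.347n²π²/2.9².
First three modes:
  n=1: λ₁ = 3.347π²/2.9² ≈ 3.928
  n=2: λ₂ = 13.388π²/2.9² ≈ 15.712 (4× faster decay)
  n=3: λ₃ = 30.123π²/2.9² ≈ 35.351 (9× faster decay)
As t → ∞, higher modes decay exponentially faster. The n=1 mode dominates: u ~ c₁ sin(πx/2.9) e^{-λ₁t}.
Decay rate: λ₁ = 3.347π²/2.9² ≈ 3.928.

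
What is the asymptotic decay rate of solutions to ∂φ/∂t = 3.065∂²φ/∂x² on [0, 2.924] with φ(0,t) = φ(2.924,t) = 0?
Eigenvalues: λₙ = 3.065n²π²/2.924².
First three modes:
  n=1: λ₁ = 3.065π²/2.924² ≈ 3.538
  n=2: λ₂ = 12.26π²/2.924² ≈ 14.153 (4× faster decay)
  n=3: λ₃ = 27.585π²/2.924² ≈ 31.843 (9× faster decay)
As t → ∞, higher modes decay exponentially faster. The n=1 mode dominates: φ ~ c₁ sin(πx/2.924) e^{-λ₁t}.
Decay rate: λ₁ = 3.065π²/2.924² ≈ 3.538.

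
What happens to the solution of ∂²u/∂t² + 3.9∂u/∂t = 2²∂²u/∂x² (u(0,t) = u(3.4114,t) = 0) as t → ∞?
u → 0. Damping (γ=3.9) dissipates energy; oscillations decay exponentially.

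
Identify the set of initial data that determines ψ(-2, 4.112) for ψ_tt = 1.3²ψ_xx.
Domain of dependence: [-7.3456, 3.3456]. Signals travel at speed 1.3, so data within |x - -2| ≤ 1.3·4.112 = 5.3456 can reach the point.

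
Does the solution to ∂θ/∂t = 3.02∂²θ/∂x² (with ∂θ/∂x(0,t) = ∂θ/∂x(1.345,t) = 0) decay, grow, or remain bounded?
θ → constant (steady state). Heat is conserved (no flux at boundaries); solution approaches the spatial average.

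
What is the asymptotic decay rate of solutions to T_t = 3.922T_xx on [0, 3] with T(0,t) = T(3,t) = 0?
Eigenvalues: λₙ = 3.922n²π²/3².
First three modes:
  n=1: λ₁ = 3.922π²/3² ≈ 4.301
  n=2: λ₂ = 15.688π²/3² ≈ 17.204 (4× faster decay)
  n=3: λ₃ = 35.298π²/3² ≈ 38.709 (9× faster decay)
As t → ∞, higher modes decay exponentially faster. The n=1 mode dominates: T ~ c₁ sin(πx/3) e^{-λ₁t}.
Decay rate: λ₁ = 3.922π²/3² ≈ 4.301.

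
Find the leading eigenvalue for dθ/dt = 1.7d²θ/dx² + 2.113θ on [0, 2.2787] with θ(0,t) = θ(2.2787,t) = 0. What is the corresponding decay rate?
Eigenvalues: λₙ = 1.7n²π²/2.2787² - 2.113.
First three modes:
  n=1: λ₁ = 1.7π²/2.2787² - 2.113 ≈ 1.118
  n=2: λ₂ = 6.8π²/2.2787² - 2.113 ≈ 10.812
  n=3: λ₃ = 15.3π²/2.2787² - 2.113 ≈ 26.969
Since 1.7π²/2.2787² ≈ 3.231 > 2.113, all λₙ > 0.
The n=1 mode decays slowest → dominates as t → ∞.
Asymptotic: θ ~ c₁ sin(πx/2.2787) e^{-λ₁t} with decay rate λ₁ ≈ 1.118.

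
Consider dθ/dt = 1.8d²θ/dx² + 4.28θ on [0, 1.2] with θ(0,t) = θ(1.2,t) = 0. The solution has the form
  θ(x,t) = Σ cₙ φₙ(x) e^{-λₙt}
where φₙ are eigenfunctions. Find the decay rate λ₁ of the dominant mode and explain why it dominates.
Eigenvalues: λₙ = 1.8n²π²/1.2² - 4.28.
First three modes:
  n=1: λ₁ = 1.8π²/1.2² - 4.28 ≈ 8.057
  n=2: λ₂ = 7.2π²/1.2² - 4.28 ≈ 45.068
  n=3: λ₃ = 16.2π²/1.2² - 4.28 ≈ 106.753
Since 1.8π²/1.2² ≈ 12.337 > 4.28, all λₙ > 0.
The n=1 mode decays slowest → dominates as t → ∞.
Asymptotic: θ ~ c₁ sin(πx/1.2) e^{-λ₁t} with decay rate λ₁ ≈ 8.057.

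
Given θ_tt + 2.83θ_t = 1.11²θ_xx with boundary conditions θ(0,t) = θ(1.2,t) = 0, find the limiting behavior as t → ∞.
θ → 0. Damping (γ=2.83) dissipates energy; oscillations decay exponentially.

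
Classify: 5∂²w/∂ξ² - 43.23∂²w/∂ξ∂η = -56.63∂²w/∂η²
Rewriting in standard form: 5∂²w/∂ξ² - 43.23∂²w/∂ξ∂η + 56.63∂²w/∂η² = 0. Hyperbolic (discriminant = 736.2329).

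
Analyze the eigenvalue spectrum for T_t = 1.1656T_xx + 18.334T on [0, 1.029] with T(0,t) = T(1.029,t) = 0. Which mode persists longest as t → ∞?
Eigenvalues: λₙ = 1.1656n²π²/1.029² - 18.334.
First three modes:
  n=1: λ₁ = 1.1656π²/1.029² - 18.334 ≈ -7.469
  n=2: λ₂ = 4.6624π²/1.029² - 18.334 ≈ 25.125
  n=3: λ₃ = 10.4904π²/1.029² - 18.334 ≈ 79.448
Since 1.1656π²/1.029² ≈ 10.865 < 18.334, λ₁ < 0.
The n=1 mode grows fastest (−λₙ is largest for n=1) → dominates.
Asymptotic: T ~ c₁ sin(πx/1.029) e^{7.469t} (exponential growth at rate −λ₁ ≈ 7.469).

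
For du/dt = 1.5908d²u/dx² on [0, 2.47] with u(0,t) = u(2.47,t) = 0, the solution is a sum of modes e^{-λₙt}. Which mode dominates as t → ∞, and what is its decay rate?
Eigenvalues: λₙ = 1.5908n²π²/2.47².
First three modes:
  n=1: λ₁ = 1.5908π²/2.47² ≈ 2.573
  n=2: λ₂ = 6.3632π²/2.47² ≈ 10.294 (4× faster decay)
  n=3: λ₃ = 14.3172π²/2.47² ≈ 23.161 (9× faster decay)
As t → ∞, higher modes decay exponentially faster. The n=1 mode dominates: u ~ c₁ sin(πx/2.47) e^{-λ₁t}.
Decay rate: λ₁ = 1.5908π²/2.47² ≈ 2.573.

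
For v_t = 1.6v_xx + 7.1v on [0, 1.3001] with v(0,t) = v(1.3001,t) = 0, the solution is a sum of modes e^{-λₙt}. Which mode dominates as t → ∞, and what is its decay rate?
Eigenvalues: λₙ = 1.6n²π²/1.3001² - 7.1.
First three modes:
  n=1: λ₁ = 1.6π²/1.3001² - 7.1 ≈ 2.243
  n=2: λ₂ = 6.4π²/1.3001² - 7.1 ≈ 30.27
  n=3: λ₃ = 14.4π²/1.3001² - 7.1 ≈ 76.983
Since 1.6π²/1.3001² ≈ 9.343 > 7.1, all λₙ > 0.
The n=1 mode decays slowest → dominates as t → ∞.
Asymptotic: v ~ c₁ sin(πx/1.3001) e^{-λ₁t} with decay rate λ₁ ≈ 2.243.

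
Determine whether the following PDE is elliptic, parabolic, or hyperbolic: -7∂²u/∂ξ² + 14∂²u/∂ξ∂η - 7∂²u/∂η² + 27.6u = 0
Coefficients: A = -7, B = 14, C = -7. B² - 4AC = 0, which is zero, so the equation is parabolic.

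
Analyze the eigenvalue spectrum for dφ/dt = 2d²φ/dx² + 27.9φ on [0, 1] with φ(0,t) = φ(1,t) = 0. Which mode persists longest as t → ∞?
Eigenvalues: λₙ = 2n²π²/1² - 27.9.
First three modes:
  n=1: λ₁ = 2π² - 27.9 ≈ -8.161
  n=2: λ₂ = 8π² - 27.9 ≈ 51.057
  n=3: λ₃ = 18π² - 27.9 ≈ 149.753
Since 2π² ≈ 19.739 < 27.9, λ₁ < 0.
The n=1 mode grows fastest (−λₙ is largest for n=1) → dominates.
Asymptotic: φ ~ c₁ sin(πx/1) e^{8.161t} (exponential growth at rate −λ₁ ≈ 8.161).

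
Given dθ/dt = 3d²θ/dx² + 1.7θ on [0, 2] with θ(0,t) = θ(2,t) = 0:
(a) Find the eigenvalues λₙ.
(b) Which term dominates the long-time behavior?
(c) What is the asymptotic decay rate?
Eigenvalues: λₙ = 3n²π²/2² - 1.7.
First three modes:
  n=1: λ₁ = 3π²/2² - 1.7 ≈ 5.702
  n=2: λ₂ = 12π²/2² - 1.7 ≈ 27.909
  n=3: λ₃ = 27π²/2² - 1.7 ≈ 64.92
Since 3π²/2² ≈ 7.402 > 1.7, all λₙ > 0.
The n=1 mode decays slowest → dominates as t → ∞.
Asymptotic: θ ~ c₁ sin(πx/2) e^{-λ₁t} with decay rate λ₁ ≈ 5.702.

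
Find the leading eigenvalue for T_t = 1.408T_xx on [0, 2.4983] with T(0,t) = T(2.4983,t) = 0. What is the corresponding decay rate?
Eigenvalues: λₙ = 1.408n²π²/2.4983².
First three modes:
  n=1: λ₁ = 1.408π²/2.4983² ≈ 2.226
  n=2: λ₂ = 5.632π²/2.4983² ≈ 8.906 (4× faster decay)
  n=3: λ₃ = 12.672π²/2.4983² ≈ 20.038 (9× faster decay)
As t → ∞, higher modes decay exponentially faster. The n=1 mode dominates: T ~ c₁ sin(πx/2.4983) e^{-λ₁t}.
Decay rate: λ₁ = 1.408π²/2.4983² ≈ 2.226.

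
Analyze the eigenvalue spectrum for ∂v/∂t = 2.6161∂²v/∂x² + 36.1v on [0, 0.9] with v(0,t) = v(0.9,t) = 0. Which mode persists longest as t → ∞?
Eigenvalues: λₙ = 2.6161n²π²/0.9² - 36.1.
First three modes:
  n=1: λ₁ = 2.6161π²/0.9² - 36.1 ≈ -4.224
  n=2: λ₂ = 10.4644π²/0.9² - 36.1 ≈ 91.406
  n=3: λ₃ = 23.5449π²/0.9² - 36.1 ≈ 250.787
Since 2.6161π²/0.9² ≈ 31.876 < 36.1, λ₁ < 0.
The n=1 mode grows fastest (−λₙ is largest for n=1) → dominates.
Asymptotic: v ~ c₁ sin(πx/0.9) e^{4.224t} (exponential growth at rate −λ₁ ≈ 4.224).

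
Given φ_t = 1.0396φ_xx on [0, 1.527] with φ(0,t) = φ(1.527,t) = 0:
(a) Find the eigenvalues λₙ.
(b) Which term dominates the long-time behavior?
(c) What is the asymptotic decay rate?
Eigenvalues: λₙ = 1.0396n²π²/1.527².
First three modes:
  n=1: λ₁ = 1.0396π²/1.527² ≈ 4.4
  n=2: λ₂ = 4.1584π²/1.527² ≈ 17.601 (4× faster decay)
  n=3: λ₃ = 9.3564π²/1.527² ≈ 39.603 (9× faster decay)
As t → ∞, higher modes decay exponentially faster. The n=1 mode dominates: φ ~ c₁ sin(πx/1.527) e^{-λ₁t}.
Decay rate: λ₁ = 1.0396π²/1.527² ≈ 4.4.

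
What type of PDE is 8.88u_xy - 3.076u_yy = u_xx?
Rewriting in standard form: -u_xx + 8.88u_xy - 3.076u_yy = 0. With A = -1, B = 8.88, C = -3.076, the discriminant is 66.5504. This is a hyperbolic PDE.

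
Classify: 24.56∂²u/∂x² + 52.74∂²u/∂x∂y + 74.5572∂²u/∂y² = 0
Elliptic (discriminant = -4542.991728).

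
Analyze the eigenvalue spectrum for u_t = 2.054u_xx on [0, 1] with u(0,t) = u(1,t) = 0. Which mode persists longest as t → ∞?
Eigenvalues: λₙ = 2.054n²π².
First three modes:
  n=1: λ₁ = 2.054π² ≈ 20.272
  n=2: λ₂ = 8.216π² ≈ 81.089 (4× faster decay)
  n=3: λ₃ = 18.486π² ≈ 182.45 (9× faster decay)
As t → ∞, higher modes decay exponentially faster. The n=1 mode dominates: u ~ c₁ sin(πx) e^{-λ₁t}.
Decay rate: λ₁ = 2.054π² ≈ 20.272.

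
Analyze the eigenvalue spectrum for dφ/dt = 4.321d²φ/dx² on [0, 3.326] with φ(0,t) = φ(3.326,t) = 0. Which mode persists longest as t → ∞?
Eigenvalues: λₙ = 4.321n²π²/3.326².
First three modes:
  n=1: λ₁ = 4.321π²/3.326² ≈ 3.855
  n=2: λ₂ = 17.284π²/3.326² ≈ 15.421 (4× faster decay)
  n=3: λ₃ = 38.889π²/3.326² ≈ 34.696 (9× faster decay)
As t → ∞, higher modes decay exponentially faster. The n=1 mode dominates: φ ~ c₁ sin(πx/3.326) e^{-λ₁t}.
Decay rate: λ₁ = 4.321π²/3.326² ≈ 3.855.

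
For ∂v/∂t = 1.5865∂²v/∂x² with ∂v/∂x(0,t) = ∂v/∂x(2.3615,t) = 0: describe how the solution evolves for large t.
v → constant (steady state). Heat is conserved (no flux at boundaries); solution approaches the spatial average.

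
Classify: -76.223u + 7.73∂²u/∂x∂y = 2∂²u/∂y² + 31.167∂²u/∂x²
Rewriting in standard form: -31.167∂²u/∂x² + 7.73∂²u/∂x∂y - 2∂²u/∂y² - 76.223u = 0. Elliptic (discriminant = -189.5831).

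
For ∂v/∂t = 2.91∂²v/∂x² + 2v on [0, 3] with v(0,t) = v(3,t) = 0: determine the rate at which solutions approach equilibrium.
Eigenvalues: λₙ = 2.91n²π²/3² - 2.
First three modes:
  n=1: λ₁ = 2.91π²/3² - 2 ≈ 1.191
  n=2: λ₂ = 11.64π²/3² - 2 ≈ 10.765
  n=3: λ₃ = 26.19π²/3² - 2 ≈ 26.721
Since 2.91π²/3² ≈ 3.191 > 2, all λₙ > 0.
The n=1 mode decays slowest → dominates as t → ∞.
Asymptotic: v ~ c₁ sin(πx/3) e^{-λ₁t} with decay rate λ₁ ≈ 1.191.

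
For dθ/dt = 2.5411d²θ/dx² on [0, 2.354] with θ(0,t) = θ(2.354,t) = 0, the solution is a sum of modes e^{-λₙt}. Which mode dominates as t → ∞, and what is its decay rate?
Eigenvalues: λₙ = 2.5411n²π²/2.354².
First three modes:
  n=1: λ₁ = 2.5411π²/2.354² ≈ 4.526
  n=2: λ₂ = 10.1644π²/2.354² ≈ 18.104 (4× faster decay)
  n=3: λ₃ = 22.8699π²/2.354² ≈ 40.733 (9× faster decay)
As t → ∞, higher modes decay exponentially faster. The n=1 mode dominates: θ ~ c₁ sin(πx/2.354) e^{-λ₁t}.
Decay rate: λ₁ = 2.5411π²/2.354² ≈ 4.526.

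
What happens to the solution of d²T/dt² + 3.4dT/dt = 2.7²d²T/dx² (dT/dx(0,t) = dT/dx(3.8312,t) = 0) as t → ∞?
T → constant (steady state). Damping (γ=3.4) dissipates the nonconstant modes; with Neumann BCs the spatial average obeys M''+γM'=0 and tends to a finite limit.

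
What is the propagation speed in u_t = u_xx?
Infinite. The heat equation is parabolic, not hyperbolic, so disturbances propagate instantly.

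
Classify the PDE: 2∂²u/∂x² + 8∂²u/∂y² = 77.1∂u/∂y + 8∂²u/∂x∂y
Rewriting in standard form: 2∂²u/∂x² - 8∂²u/∂x∂y + 8∂²u/∂y² - 77.1∂u/∂y = 0. A = 2, B = -8, C = 8. Discriminant B² - 4AC = 0. Since 0 = 0, parabolic.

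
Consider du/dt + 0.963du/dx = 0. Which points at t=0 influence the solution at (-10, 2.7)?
A single point: x = -12.6001. The characteristic through (-10, 2.7) is x - 0.963t = const, so x = -10 - 0.963·2.7 = -12.6001.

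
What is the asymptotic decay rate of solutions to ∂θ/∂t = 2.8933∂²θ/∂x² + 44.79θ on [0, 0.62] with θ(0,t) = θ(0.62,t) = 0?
Eigenvalues: λₙ = 2.8933n²π²/0.62² - 44.79.
First three modes:
  n=1: λ₁ = 2.8933π²/0.62² - 44.79 ≈ 29.496
  n=2: λ₂ = 11.5732π²/0.62² - 44.79 ≈ 252.356
  n=3: λ₃ = 26.0397π²/0.62² - 44.79 ≈ 623.788
Since 2.8933π²/0.62² ≈ 74.286 > 44.79, all λₙ > 0.
The n=1 mode decays slowest → dominates as t → ∞.
Asymptotic: θ ~ c₁ sin(πx/0.62) e^{-λ₁t} with decay rate λ₁ ≈ 29.496.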